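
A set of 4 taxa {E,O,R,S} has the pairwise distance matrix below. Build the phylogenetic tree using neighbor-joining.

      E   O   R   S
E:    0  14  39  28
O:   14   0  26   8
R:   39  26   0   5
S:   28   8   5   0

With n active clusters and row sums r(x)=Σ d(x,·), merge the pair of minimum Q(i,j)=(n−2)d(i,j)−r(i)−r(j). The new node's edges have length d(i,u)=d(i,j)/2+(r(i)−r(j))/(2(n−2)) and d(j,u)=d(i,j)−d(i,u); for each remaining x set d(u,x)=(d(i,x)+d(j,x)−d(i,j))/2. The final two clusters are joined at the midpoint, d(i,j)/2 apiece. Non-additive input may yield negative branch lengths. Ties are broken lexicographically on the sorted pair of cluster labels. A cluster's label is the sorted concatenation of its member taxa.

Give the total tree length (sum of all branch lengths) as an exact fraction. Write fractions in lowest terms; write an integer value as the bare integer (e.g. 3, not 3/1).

iteration 1: select E,O (d=14, Q=-101); attach at lengths (61/4, -5/4); label the merged cluster EO
  updated: d(EO,R)=51/2, d(EO,S)=11
iteration 2: select EO,R (d=51/2, Q=-83/2); attach at lengths (63/4, 39/4); label the merged cluster EOR
  updated: d(EOR,S)=-19/4
iteration 3: select EOR,S (d=-19/4); attach at lengths (-19/8, -19/8); label the merged cluster EORS
final tree: (((E:61/4,O:-5/4):63/4,R:39/4):-19/8,S:-19/8)
total length: 139/4

139/4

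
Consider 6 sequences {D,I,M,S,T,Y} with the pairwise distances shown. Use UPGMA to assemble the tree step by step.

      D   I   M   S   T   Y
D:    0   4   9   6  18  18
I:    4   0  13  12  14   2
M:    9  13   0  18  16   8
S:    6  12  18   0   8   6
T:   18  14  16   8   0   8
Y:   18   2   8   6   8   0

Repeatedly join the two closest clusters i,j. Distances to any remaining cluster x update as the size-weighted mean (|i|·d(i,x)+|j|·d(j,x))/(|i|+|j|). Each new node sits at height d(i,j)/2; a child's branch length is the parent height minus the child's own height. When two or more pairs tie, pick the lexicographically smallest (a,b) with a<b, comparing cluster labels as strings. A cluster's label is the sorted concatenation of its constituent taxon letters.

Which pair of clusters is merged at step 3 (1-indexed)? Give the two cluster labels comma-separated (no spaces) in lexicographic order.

step 1: merge (I,Y) at d=2; branch lengths I→1, Y→1; new cluster IY
  updated: d(D,IY)=11, d(IY,M)=21/2, d(IY,S)=9, d(IY,T)=11
step 2: merge (D,S) at d=6; branch lengths D→3, S→3; new cluster DS
  updated: d(DS,IY)=10, d(DS,M)=27/2, d(DS,T)=13
step 3: merge (DS,IY) at d=10; branch lengths DS→2, IY→4; new cluster DISY
  updated: d(DISY,M)=12, d(DISY,T)=12
step 4: merge (DISY,M) at d=12; branch lengths DISY→1, M→6; new cluster DIMSY
  updated: d(DIMSY,T)=64/5
step 5: merge (DIMSY,T) at d=64/5; branch lengths DIMSY→2/5, T→32/5; new cluster DIMSTY
final tree: ((((D:3,S:3):2,(I:1,Y:1):4):1,M:6):2/5,T:32/5)
total length: 139/5

DS,IY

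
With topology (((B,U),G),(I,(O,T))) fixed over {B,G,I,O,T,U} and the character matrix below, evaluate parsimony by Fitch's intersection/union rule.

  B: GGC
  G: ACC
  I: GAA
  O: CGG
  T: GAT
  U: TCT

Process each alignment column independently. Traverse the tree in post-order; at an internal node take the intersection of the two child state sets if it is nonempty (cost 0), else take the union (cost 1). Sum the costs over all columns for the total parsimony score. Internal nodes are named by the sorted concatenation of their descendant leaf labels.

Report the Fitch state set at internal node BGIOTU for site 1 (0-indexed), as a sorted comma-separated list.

A,C

[col 0] BU: children B:{G}, U:{T} ∪→ {G,T}; cost 1
[col 0] BGU: children BU:{G,T}, G:{A} ∪→ {A,G,T}; cost 1
[col 0] OT: children O:{C}, T:{G} ∪→ {C,G}; cost 1
[col 0] IOT: children I:{G}, OT:{C,G} ∩→ {G}; cost 0
[col 0] BGIOTU: children BGU:{A,G,T}, IOT:{G} ∩→ {G}; cost 0
[col 1] BU: children B:{G}, U:{C} ∪→ {C,G}; cost 1
[col 1] BGU: children BU:{C,G}, G:{C} ∩→ {C}; cost 0
[col 1] OT: children O:{G}, T:{A} ∪→ {A,G}; cost 1
[col 1] IOT: children I:{A}, OT:{A,G} ∩→ {A}; cost 0
[col 1] BGIOTU: children BGU:{C}, IOT:{A} ∪→ {A,C}; cost 1
[col 2] BU: children B:{C}, U:{T} ∪→ {C,T}; cost 1
[col 2] BGU: children BU:{C,T}, G:{C} ∩→ {C}; cost 0
[col 2] OT: children O:{G}, T:{T} ∪→ {G,T}; cost 1
[col 2] IOT: children I:{A}, OT:{G,T} ∪→ {A,G,T}; cost 1
[col 2] BGIOTU: children BGU:{C}, IOT:{A,G,T} ∪→ {A,C,G,T}; cost 1
per-site changes: [3, 3, 4]; total = 10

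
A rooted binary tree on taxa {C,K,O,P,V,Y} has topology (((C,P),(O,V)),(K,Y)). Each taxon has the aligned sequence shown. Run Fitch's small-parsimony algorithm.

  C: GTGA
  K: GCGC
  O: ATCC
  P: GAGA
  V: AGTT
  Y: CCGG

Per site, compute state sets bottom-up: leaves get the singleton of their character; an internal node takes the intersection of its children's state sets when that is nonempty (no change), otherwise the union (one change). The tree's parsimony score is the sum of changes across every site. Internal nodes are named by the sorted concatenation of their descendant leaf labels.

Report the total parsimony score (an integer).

10

site 0, node CP: C={G} ∩ P={G} → {G} (+0)
site 0, node OV: O={A} ∩ V={A} → {A} (+0)
site 0, node COPV: CP={G} ∪ OV={A} → {A,G} (+1)
site 0, node KY: K={G} ∪ Y={C} → {C,G} (+1)
site 0, node CKOPVY: COPV={A,G} ∩ KY={C,G} → {G} (+0)
site 1, node CP: C={T} ∪ P={A} → {A,T} (+1)
site 1, node OV: O={T} ∪ V={G} → {G,T} (+1)
site 1, node COPV: CP={A,T} ∩ OV={G,T} → {T} (+0)
site 1, node KY: K={C} ∩ Y={C} → {C} (+0)
site 1, node CKOPVY: COPV={T} ∪ KY={C} → {C,T} (+1)
site 2, node CP: C={G} ∩ P={G} → {G} (+0)
site 2, node OV: O={C} ∪ V={T} → {C,T} (+1)
site 2, node COPV: CP={G} ∪ OV={C,T} → {C,G,T} (+1)
site 2, node KY: K={G} ∩ Y={G} → {G} (+0)
site 2, node CKOPVY: COPV={C,G,T} ∩ KY={G} → {G} (+0)
site 3, node CP: C={A} ∩ P={A} → {A} (+0)
site 3, node OV: O={C} ∪ V={T} → {C,T} (+1)
site 3, node COPV: CP={A} ∪ OV={C,T} → {A,C,T} (+1)
site 3, node KY: K={C} ∪ Y={G} → {C,G} (+1)
site 3, node CKOPVY: COPV={A,C,T} ∩ KY={C,G} → {C} (+0)
per-site changes: [2, 3, 2, 3]; total = 10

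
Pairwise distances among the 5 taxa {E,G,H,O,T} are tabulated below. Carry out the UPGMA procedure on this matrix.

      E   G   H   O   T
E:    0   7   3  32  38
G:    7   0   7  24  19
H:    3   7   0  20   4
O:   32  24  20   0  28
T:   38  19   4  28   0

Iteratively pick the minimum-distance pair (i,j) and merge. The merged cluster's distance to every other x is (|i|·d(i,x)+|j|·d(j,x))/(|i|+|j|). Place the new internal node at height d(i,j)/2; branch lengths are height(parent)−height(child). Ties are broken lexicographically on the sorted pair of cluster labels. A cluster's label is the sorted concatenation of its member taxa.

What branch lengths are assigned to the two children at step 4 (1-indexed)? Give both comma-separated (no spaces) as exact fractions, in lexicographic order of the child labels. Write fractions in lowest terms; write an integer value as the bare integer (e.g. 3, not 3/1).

step 1: merge (E,H) at d=3; branch lengths E→3/2, H→3/2; new cluster EH
  updated: d(EH,G)=7, d(EH,O)=26, d(EH,T)=21
step 2: merge (EH,G) at d=7; branch lengths EH→2, G→7/2; new cluster EGH
  updated: d(EGH,O)=76/3, d(EGH,T)=61/3
step 3: merge (EGH,T) at d=61/3; branch lengths EGH→20/3, T→61/6; new cluster EGHT
  updated: d(EGHT,O)=26
step 4: merge (EGHT,O) at d=26; branch lengths EGHT→17/6, O→13; new cluster EGHOT
final tree: ((((E:3/2,H:3/2):2,G:7/2):20/3,T:61/6):17/6,O:13)
total length: 247/6

17/6,13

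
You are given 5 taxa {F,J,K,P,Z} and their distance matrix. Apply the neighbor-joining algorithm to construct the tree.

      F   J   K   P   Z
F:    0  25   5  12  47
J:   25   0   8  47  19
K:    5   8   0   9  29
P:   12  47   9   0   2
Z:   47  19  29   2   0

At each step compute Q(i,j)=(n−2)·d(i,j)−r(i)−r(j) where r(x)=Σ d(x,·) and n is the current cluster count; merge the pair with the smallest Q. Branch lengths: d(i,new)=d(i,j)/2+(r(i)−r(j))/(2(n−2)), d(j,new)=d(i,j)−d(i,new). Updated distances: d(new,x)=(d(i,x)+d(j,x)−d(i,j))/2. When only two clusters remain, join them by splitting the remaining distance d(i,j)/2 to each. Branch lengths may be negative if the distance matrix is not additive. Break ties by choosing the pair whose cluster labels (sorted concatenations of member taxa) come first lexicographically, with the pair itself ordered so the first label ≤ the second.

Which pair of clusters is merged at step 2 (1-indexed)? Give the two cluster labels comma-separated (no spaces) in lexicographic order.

1. join P+Z (d=2, Q=-161) ⇒ PZ; edges |P|=-7/2, |Z|=11/2
  updated: d(F,PZ)=57/2, d(J,PZ)=32, d(K,PZ)=18
2. join F+PZ (d=57/2, Q=-80) ⇒ FPZ; edges |F|=37/4, |PZ|=77/4
  updated: d(FPZ,J)=57/4, d(FPZ,K)=-11/4
3. join FPZ+J (d=57/4, Q=-39/2) ⇒ FJPZ; edges |FPZ|=7/4, |J|=25/2
  updated: d(FJPZ,K)=-9/2
4. join FJPZ+K (d=-9/2) ⇒ FJKPZ; edges |FJPZ|=-9/4, |K|=-9/4
final tree: (((F:37/4,(P:-7/2,Z:11/2):77/4):7/4,J:25/2):-9/4,K:-9/4)
total length: 161/4

F,PZ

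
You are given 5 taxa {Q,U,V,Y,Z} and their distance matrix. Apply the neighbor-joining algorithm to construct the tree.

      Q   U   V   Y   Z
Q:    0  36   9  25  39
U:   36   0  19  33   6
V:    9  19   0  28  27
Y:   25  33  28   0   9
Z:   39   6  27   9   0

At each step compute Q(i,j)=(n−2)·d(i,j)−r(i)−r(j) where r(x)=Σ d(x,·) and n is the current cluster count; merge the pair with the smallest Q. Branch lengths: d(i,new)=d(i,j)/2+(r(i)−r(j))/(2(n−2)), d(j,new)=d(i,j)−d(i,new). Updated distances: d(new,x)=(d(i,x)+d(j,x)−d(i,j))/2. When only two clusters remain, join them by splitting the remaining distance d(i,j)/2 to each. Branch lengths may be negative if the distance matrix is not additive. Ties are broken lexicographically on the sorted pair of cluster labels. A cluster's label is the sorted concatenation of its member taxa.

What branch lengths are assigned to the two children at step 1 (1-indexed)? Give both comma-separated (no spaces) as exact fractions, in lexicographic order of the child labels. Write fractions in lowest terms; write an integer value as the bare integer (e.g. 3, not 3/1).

53/6,1/6

1. join Q+V (d=9, Q=-165) ⇒ QV; edges |Q|=53/6, |V|=1/6
  updated: d(QV,U)=23, d(QV,Y)=22, d(QV,Z)=57/2
2. join QV+Y (d=22, Q=-187/2) ⇒ QVY; edges |QV|=107/8, |Y|=69/8
  updated: d(QVY,U)=17, d(QVY,Z)=31/4
3. join QVY+U (d=17, Q=-123/4) ⇒ QUVY; edges |QVY|=75/8, |U|=61/8
  updated: d(QUVY,Z)=-13/8
4. join QUVY+Z (d=-13/8) ⇒ QUVYZ; edges |QUVY|=-13/16, |Z|=-13/16
final tree: ((((Q:53/6,V:1/6):107/8,Y:69/8):75/8,U:61/8):-13/16,Z:-13/16)
total length: 371/8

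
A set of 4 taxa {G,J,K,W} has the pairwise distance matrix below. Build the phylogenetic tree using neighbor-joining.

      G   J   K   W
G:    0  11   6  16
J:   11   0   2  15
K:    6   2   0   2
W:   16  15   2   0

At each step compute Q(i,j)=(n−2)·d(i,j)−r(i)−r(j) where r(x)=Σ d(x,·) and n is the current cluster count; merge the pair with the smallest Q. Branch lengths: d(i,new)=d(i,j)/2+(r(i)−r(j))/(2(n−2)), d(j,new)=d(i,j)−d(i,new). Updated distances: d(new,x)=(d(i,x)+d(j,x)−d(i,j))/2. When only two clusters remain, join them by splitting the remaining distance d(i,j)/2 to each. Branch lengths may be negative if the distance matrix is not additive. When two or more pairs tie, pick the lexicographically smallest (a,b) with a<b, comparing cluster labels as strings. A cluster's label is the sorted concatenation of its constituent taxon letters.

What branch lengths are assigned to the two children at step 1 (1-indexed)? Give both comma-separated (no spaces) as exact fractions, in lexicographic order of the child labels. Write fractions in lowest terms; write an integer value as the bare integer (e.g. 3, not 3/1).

27/4,17/4

step 1: merge (G,J) at d=11, Q=-39; branch lengths G→27/4, J→17/4; new cluster GJ
  updated: d(GJ,K)=-3/2, d(GJ,W)=10
step 2: merge (GJ,K) at d=-3/2, Q=-21/2; branch lengths GJ→13/4, K→-19/4; new cluster GJK
  updated: d(GJK,W)=27/4
step 3: merge (GJK,W) at d=27/4; branch lengths GJK→27/8, W→27/8; new cluster GJKW
final tree: (((G:27/4,J:17/4):13/4,K:-19/4):27/8,W:27/8)
total length: 65/4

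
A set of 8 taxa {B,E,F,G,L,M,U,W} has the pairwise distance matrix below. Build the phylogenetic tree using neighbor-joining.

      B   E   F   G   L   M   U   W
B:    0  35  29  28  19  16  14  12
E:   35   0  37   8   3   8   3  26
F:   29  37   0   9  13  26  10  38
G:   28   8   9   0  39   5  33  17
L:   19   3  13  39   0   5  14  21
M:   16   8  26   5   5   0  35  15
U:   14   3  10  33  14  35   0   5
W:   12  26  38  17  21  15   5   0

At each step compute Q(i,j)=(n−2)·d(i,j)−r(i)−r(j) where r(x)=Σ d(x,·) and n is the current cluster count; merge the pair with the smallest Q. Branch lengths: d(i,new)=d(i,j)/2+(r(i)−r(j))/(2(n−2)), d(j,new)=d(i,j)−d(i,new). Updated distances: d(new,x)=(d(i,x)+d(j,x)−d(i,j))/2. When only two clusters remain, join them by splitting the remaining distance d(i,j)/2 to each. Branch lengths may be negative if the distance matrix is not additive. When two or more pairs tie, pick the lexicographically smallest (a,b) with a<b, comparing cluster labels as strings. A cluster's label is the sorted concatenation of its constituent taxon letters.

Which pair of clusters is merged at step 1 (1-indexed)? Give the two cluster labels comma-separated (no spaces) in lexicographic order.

step 1: merge (F,G) at d=9, Q=-247; branch lengths F→77/12, G→31/12; new cluster FG
  updated: d(B,FG)=24, d(E,FG)=18, d(FG,L)=43/2, d(FG,M)=11, d(FG,U)=17, d(FG,W)=23
step 2: merge (E,U) at d=3, Q=-166; branch lengths E→2, U→1; new cluster EU
  updated: d(B,EU)=23, d(EU,FG)=16, d(EU,L)=7, d(EU,M)=20, d(EU,W)=14
step 3: merge (B,W) at d=12, Q=-131; branch lengths B→57/8, W→39/8; new cluster BW
  updated: d(BW,EU)=25/2, d(BW,FG)=35/2, d(BW,L)=14, d(BW,M)=19/2
step 4: merge (EU,L) at d=7, Q=-82; branch lengths EU→29/6, L→13/6; new cluster ELU
  updated: d(BW,ELU)=39/4, d(ELU,FG)=61/4, d(ELU,M)=9
step 5: merge (BW,ELU) at d=39/4, Q=-205/4; branch lengths BW→89/16, ELU→67/16; new cluster BELUW
  updated: d(BELUW,FG)=23/2, d(BELUW,M)=35/8
step 6: merge (BELUW,FG) at d=23/2, Q=-215/8; branch lengths BELUW→39/16, FG→145/16; new cluster BEFGLUW
  updated: d(BEFGLUW,M)=31/16
step 7: merge (BEFGLUW,M) at d=31/16; branch lengths BEFGLUW→31/32, M→31/32; new cluster BEFGLMUW
final tree: ((((B:57/8,W:39/8):89/16,((E:2,U:1):29/6,L:13/6):67/16):39/16,(F:77/12,G:31/12):145/16):31/32,M:31/32)
total length: 867/16

F,G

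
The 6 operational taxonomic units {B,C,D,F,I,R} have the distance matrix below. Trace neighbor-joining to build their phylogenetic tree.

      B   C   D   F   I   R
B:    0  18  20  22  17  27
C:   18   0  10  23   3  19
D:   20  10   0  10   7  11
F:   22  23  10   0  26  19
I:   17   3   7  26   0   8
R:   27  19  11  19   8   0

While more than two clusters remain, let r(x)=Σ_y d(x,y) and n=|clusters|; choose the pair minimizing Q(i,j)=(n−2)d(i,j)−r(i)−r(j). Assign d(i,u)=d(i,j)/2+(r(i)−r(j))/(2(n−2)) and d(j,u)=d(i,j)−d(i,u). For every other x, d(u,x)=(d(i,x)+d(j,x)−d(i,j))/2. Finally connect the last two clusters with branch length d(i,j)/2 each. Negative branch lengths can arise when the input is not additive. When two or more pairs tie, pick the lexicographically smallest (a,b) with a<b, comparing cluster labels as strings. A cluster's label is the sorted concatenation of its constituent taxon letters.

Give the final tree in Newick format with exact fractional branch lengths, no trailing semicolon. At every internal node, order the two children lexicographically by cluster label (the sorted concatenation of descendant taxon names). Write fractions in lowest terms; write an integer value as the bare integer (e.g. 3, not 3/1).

step 1: merge (C,I) at d=3, Q=-122; branch lengths C→3, I→0; new cluster CI
  updated: d(B,CI)=16, d(CI,D)=7, d(CI,F)=23, d(CI,R)=12
step 2: merge (B,CI) at d=16, Q=-95; branch lengths B→25/2, CI→7/2; new cluster BCI
  updated: d(BCI,D)=11/2, d(BCI,F)=29/2, d(BCI,R)=23/2
step 3: merge (BCI,R) at d=23/2, Q=-50; branch lengths BCI→13/4, R→33/4; new cluster BCIR
  updated: d(BCIR,D)=5/2, d(BCIR,F)=11
step 4: merge (BCIR,D) at d=5/2, Q=-47/2; branch lengths BCIR→7/4, D→3/4; new cluster BCDIR
  updated: d(BCDIR,F)=37/4
step 5: merge (BCDIR,F) at d=37/4; branch lengths BCDIR→37/8, F→37/8; new cluster BCDFIR
final tree: ((((B:25/2,(C:3,I:0):7/2):13/4,R:33/4):7/4,D:3/4):37/8,F:37/8)
total length: 169/4

((((B:25/2,(C:3,I:0):7/2):13/4,R:33/4):7/4,D:3/4):37/8,F:37/8)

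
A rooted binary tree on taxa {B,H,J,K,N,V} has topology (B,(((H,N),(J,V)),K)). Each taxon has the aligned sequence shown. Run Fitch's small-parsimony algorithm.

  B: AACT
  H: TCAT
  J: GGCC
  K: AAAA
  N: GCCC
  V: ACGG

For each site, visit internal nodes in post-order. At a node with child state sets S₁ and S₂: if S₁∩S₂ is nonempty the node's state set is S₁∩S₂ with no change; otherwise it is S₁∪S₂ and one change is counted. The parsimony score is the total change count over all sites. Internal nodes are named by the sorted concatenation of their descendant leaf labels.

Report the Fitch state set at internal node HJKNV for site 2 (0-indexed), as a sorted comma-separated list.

A,C

site 0, node HN: H={T} ∪ N={G} → {G,T} (+1)
site 0, node JV: J={G} ∪ V={A} → {A,G} (+1)
site 0, node HJNV: HN={G,T} ∩ JV={A,G} → {G} (+0)
site 0, node HJKNV: HJNV={G} ∪ K={A} → {A,G} (+1)
site 0, node BHJKNV: B={A} ∩ HJKNV={A,G} → {A} (+0)
site 1, node HN: H={C} ∩ N={C} → {C} (+0)
site 1, node JV: J={G} ∪ V={C} → {C,G} (+1)
site 1, node HJNV: HN={C} ∩ JV={C,G} → {C} (+0)
site 1, node HJKNV: HJNV={C} ∪ K={A} → {A,C} (+1)
site 1, node BHJKNV: B={A} ∩ HJKNV={A,C} → {A} (+0)
site 2, node HN: H={A} ∪ N={C} → {A,C} (+1)
site 2, node JV: J={C} ∪ V={G} → {C,G} (+1)
site 2, node HJNV: HN={A,C} ∩ JV={C,G} → {C} (+0)
site 2, node HJKNV: HJNV={C} ∪ K={A} → {A,C} (+1)
site 2, node BHJKNV: B={C} ∩ HJKNV={A,C} → {C} (+0)
site 3, node HN: H={T} ∪ N={C} → {C,T} (+1)
site 3, node JV: J={C} ∪ V={G} → {C,G} (+1)
site 3, node HJNV: HN={C,T} ∩ JV={C,G} → {C} (+0)
site 3, node HJKNV: HJNV={C} ∪ K={A} → {A,C} (+1)
site 3, node BHJKNV: B={T} ∪ HJKNV={A,C} → {A,C,T} (+1)
per-site changes: [3, 2, 3, 4]; total = 12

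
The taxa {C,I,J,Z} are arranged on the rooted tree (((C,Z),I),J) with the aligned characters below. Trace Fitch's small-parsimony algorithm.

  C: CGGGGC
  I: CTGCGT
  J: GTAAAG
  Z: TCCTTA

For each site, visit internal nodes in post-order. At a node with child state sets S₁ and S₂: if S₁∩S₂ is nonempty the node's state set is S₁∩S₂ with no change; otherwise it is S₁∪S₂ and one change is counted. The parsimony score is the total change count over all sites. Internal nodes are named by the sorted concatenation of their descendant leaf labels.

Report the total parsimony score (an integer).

site 0, node CZ: C={C} ∪ Z={T} → {C,T} (+1)
site 0, node CIZ: CZ={C,T} ∩ I={C} → {C} (+0)
site 0, node CIJZ: CIZ={C} ∪ J={G} → {C,G} (+1)
site 1, node CZ: C={G} ∪ Z={C} → {C,G} (+1)
site 1, node CIZ: CZ={C,G} ∪ I={T} → {C,G,T} (+1)
site 1, node CIJZ: CIZ={C,G,T} ∩ J={T} → {T} (+0)
site 2, node CZ: C={G} ∪ Z={C} → {C,G} (+1)
site 2, node CIZ: CZ={C,G} ∩ I={G} → {G} (+0)
site 2, node CIJZ: CIZ={G} ∪ J={A} → {A,G} (+1)
site 3, node CZ: C={G} ∪ Z={T} → {G,T} (+1)
site 3, node CIZ: CZ={G,T} ∪ I={C} → {C,G,T} (+1)
site 3, node CIJZ: CIZ={C,G,T} ∪ J={A} → {A,C,G,T} (+1)
site 4, node CZ: C={G} ∪ Z={T} → {G,T} (+1)
site 4, node CIZ: CZ={G,T} ∩ I={G} → {G} (+0)
site 4, node CIJZ: CIZ={G} ∪ J={A} → {A,G} (+1)
site 5, node CZ: C={C} ∪ Z={A} → {A,C} (+1)
site 5, node CIZ: CZ={A,C} ∪ I={T} → {A,C,T} (+1)
site 5, node CIJZ: CIZ={A,C,T} ∪ J={G} → {A,C,G,T} (+1)
per-site changes: [2, 2, 2, 3, 2, 3]; total = 14

14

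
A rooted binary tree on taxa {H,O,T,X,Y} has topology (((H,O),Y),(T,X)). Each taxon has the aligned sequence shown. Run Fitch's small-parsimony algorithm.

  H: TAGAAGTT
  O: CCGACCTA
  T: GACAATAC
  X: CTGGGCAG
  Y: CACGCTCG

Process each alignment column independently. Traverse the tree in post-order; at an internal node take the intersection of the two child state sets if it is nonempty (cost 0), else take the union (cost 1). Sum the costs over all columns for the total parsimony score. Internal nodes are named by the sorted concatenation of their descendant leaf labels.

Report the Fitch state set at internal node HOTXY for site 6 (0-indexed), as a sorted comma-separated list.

site 0, node HO: H={T} ∪ O={C} → {C,T} (+1)
site 0, node HOY: HO={C,T} ∩ Y={C} → {C} (+0)
site 0, node TX: T={G} ∪ X={C} → {C,G} (+1)
site 0, node HOTXY: HOY={C} ∩ TX={C,G} → {C} (+0)
site 1, node HO: H={A} ∪ O={C} → {A,C} (+1)
site 1, node HOY: HO={A,C} ∩ Y={A} → {A} (+0)
site 1, node TX: T={A} ∪ X={T} → {A,T} (+1)
site 1, node HOTXY: HOY={A} ∩ TX={A,T} → {A} (+0)
site 2, node HO: H={G} ∩ O={G} → {G} (+0)
site 2, node HOY: HO={G} ∪ Y={C} → {C,G} (+1)
site 2, node TX: T={C} ∪ X={G} → {C,G} (+1)
site 2, node HOTXY: HOY={C,G} ∩ TX={C,G} → {C,G} (+0)
site 3, node HO: H={A} ∩ O={A} → {A} (+0)
site 3, node HOY: HO={A} ∪ Y={G} → {A,G} (+1)
site 3, node TX: T={A} ∪ X={G} → {A,G} (+1)
site 3, node HOTXY: HOY={A,G} ∩ TX={A,G} → {A,G} (+0)
site 4, node HO: H={A} ∪ O={C} → {A,C} (+1)
site 4, node HOY: HO={A,C} ∩ Y={C} → {C} (+0)
site 4, node TX: T={A} ∪ X={G} → {A,G} (+1)
site 4, node HOTXY: HOY={C} ∪ TX={A,G} → {A,C,G} (+1)
site 5, node HO: H={G} ∪ O={C} → {C,G} (+1)
site 5, node HOY: HO={C,G} ∪ Y={T} → {C,G,T} (+1)
site 5, node TX: T={T} ∪ X={C} → {C,T} (+1)
site 5, node HOTXY: HOY={C,G,T} ∩ TX={C,T} → {C,T} (+0)
site 6, node HO: H={T} ∩ O={T} → {T} (+0)
site 6, node HOY: HO={T} ∪ Y={C} → {C,T} (+1)
site 6, node TX: T={A} ∩ X={A} → {A} (+0)
site 6, node HOTXY: HOY={C,T} ∪ TX={A} → {A,C,T} (+1)
site 7, node HO: H={T} ∪ O={A} → {A,T} (+1)
site 7, node HOY: HO={A,T} ∪ Y={G} → {A,G,T} (+1)
site 7, node TX: T={C} ∪ X={G} → {C,G} (+1)
site 7, node HOTXY: HOY={A,G,T} ∩ TX={C,G} → {G} (+0)
per-site changes: [2, 2, 2, 2, 3, 3, 2, 3]; total = 19

A,C,T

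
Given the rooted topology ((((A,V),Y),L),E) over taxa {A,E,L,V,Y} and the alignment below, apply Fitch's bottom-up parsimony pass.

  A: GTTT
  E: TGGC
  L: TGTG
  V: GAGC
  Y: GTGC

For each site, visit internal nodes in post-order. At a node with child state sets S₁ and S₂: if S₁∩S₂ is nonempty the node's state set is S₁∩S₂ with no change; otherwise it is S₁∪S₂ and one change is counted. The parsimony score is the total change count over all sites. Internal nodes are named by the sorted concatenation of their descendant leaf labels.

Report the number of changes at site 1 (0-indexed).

AV@0: {G} ∩ {G} = {G} (intersection, +0)
AVY@0: {G} ∩ {G} = {G} (intersection, +0)
ALVY@0: {G} ∪ {T} = {G,T} (union, +1)
AELVY@0: {G,T} ∩ {T} = {T} (intersection, +0)
AV@1: {T} ∪ {A} = {A,T} (union, +1)
AVY@1: {A,T} ∩ {T} = {T} (intersection, +0)
ALVY@1: {T} ∪ {G} = {G,T} (union, +1)
AELVY@1: {G,T} ∩ {G} = {G} (intersection, +0)
AV@2: {T} ∪ {G} = {G,T} (union, +1)
AVY@2: {G,T} ∩ {G} = {G} (intersection, +0)
ALVY@2: {G} ∪ {T} = {G,T} (union, +1)
AELVY@2: {G,T} ∩ {G} = {G} (intersection, +0)
AV@3: {T} ∪ {C} = {C,T} (union, +1)
AVY@3: {C,T} ∩ {C} = {C} (intersection, +0)
ALVY@3: {C} ∪ {G} = {C,G} (union, +1)
AELVY@3: {C,G} ∩ {C} = {C} (intersection, +0)
per-site changes: [1, 2, 2, 2]; total = 7

2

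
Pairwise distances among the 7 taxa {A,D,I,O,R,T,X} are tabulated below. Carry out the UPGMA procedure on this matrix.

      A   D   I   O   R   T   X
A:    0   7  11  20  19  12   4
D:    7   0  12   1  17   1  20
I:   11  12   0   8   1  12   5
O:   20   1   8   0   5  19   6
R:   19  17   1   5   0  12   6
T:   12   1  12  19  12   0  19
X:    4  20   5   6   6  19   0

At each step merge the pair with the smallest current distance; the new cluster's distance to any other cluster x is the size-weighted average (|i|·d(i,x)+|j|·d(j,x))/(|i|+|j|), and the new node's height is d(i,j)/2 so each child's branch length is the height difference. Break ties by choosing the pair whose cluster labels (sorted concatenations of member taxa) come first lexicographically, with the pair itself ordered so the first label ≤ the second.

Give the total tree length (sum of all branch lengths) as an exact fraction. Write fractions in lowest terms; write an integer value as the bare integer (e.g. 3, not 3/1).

1. join D+O (d=1) ⇒ DO; edges |D|=1/2, |O|=1/2
  updated: d(A,DO)=27/2, d(DO,I)=10, d(DO,R)=11, d(DO,T)=10, d(DO,X)=13
2. join I+R (d=1) ⇒ IR; edges |I|=1/2, |R|=1/2
  updated: d(A,IR)=15, d(DO,IR)=21/2, d(IR,T)=12, d(IR,X)=11/2
3. join A+X (d=4) ⇒ AX; edges |A|=2, |X|=2
  updated: d(AX,DO)=53/4, d(AX,IR)=41/4, d(AX,T)=31/2
4. join DO+T (d=10) ⇒ DOT; edges |DO|=9/2, |T|=5
  updated: d(AX,DOT)=14, d(DOT,IR)=11
5. join AX+IR (d=41/4) ⇒ AIRX; edges |AX|=25/8, |IR|=37/8
  updated: d(AIRX,DOT)=25/2
6. join AIRX+DOT (d=25/2) ⇒ ADIORTX; edges |AIRX|=9/8, |DOT|=5/4
final tree: (((A:2,X:2):25/8,(I:1/2,R:1/2):37/8):9/8,((D:1/2,O:1/2):9/2,T:5):5/4)
total length: 205/8

205/8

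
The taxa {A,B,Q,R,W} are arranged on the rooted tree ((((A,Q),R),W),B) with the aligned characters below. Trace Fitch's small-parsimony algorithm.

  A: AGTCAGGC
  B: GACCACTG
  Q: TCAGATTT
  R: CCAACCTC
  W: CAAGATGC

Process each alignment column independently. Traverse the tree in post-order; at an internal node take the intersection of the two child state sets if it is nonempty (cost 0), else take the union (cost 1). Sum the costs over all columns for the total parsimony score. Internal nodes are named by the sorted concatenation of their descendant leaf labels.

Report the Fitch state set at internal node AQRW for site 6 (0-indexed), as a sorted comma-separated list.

AQ@0: {A} ∪ {T} = {A,T} (union, +1)
AQR@0: {A,T} ∪ {C} = {A,C,T} (union, +1)
AQRW@0: {A,C,T} ∩ {C} = {C} (intersection, +0)
ABQRW@0: {C} ∪ {G} = {C,G} (union, +1)
AQ@1: {G} ∪ {C} = {C,G} (union, +1)
AQR@1: {C,G} ∩ {C} = {C} (intersection, +0)
AQRW@1: {C} ∪ {A} = {A,C} (union, +1)
ABQRW@1: {A,C} ∩ {A} = {A} (intersection, +0)
AQ@2: {T} ∪ {A} = {A,T} (union, +1)
AQR@2: {A,T} ∩ {A} = {A} (intersection, +0)
AQRW@2: {A} ∩ {A} = {A} (intersection, +0)
ABQRW@2: {A} ∪ {C} = {A,C} (union, +1)
AQ@3: {C} ∪ {G} = {C,G} (union, +1)
AQR@3: {C,G} ∪ {A} = {A,C,G} (union, +1)
AQRW@3: {A,C,G} ∩ {G} = {G} (intersection, +0)
ABQRW@3: {G} ∪ {C} = {C,G} (union, +1)
AQ@4: {A} ∩ {A} = {A} (intersection, +0)
AQR@4: {A} ∪ {C} = {A,C} (union, +1)
AQRW@4: {A,C} ∩ {A} = {A} (intersection, +0)
ABQRW@4: {A} ∩ {A} = {A} (intersection, +0)
AQ@5: {G} ∪ {T} = {G,T} (union, +1)
AQR@5: {G,T} ∪ {C} = {C,G,T} (union, +1)
AQRW@5: {C,G,T} ∩ {T} = {T} (intersection, +0)
ABQRW@5: {T} ∪ {C} = {C,T} (union, +1)
AQ@6: {G} ∪ {T} = {G,T} (union, +1)
AQR@6: {G,T} ∩ {T} = {T} (intersection, +0)
AQRW@6: {T} ∪ {G} = {G,T} (union, +1)
ABQRW@6: {G,T} ∩ {T} = {T} (intersection, +0)
AQ@7: {C} ∪ {T} = {C,T} (union, +1)
AQR@7: {C,T} ∩ {C} = {C} (intersection, +0)
AQRW@7: {C} ∩ {C} = {C} (intersection, +0)
ABQRW@7: {C} ∪ {G} = {C,G} (union, +1)
per-site changes: [3, 2, 2, 3, 1, 3, 2, 2]; total = 18

G,T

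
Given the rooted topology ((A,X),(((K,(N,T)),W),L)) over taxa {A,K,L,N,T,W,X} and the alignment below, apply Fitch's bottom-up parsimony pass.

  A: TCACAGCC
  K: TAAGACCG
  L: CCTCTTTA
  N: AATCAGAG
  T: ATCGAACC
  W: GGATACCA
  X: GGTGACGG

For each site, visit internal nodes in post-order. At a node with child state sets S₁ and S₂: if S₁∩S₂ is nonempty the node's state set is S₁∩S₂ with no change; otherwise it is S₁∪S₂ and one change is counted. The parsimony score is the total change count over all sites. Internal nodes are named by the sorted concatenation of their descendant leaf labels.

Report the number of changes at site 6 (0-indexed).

AX@0: {T} ∪ {G} = {G,T} (union, +1)
NT@0: {A} ∩ {A} = {A} (intersection, +0)
KNT@0: {T} ∪ {A} = {A,T} (union, +1)
KNTW@0: {A,T} ∪ {G} = {A,G,T} (union, +1)
KLNTW@0: {A,G,T} ∪ {C} = {A,C,G,T} (union, +1)
AKLNTWX@0: {G,T} ∩ {A,C,G,T} = {G,T} (intersection, +0)
AX@1: {C} ∪ {G} = {C,G} (union, +1)
NT@1: {A} ∪ {T} = {A,T} (union, +1)
KNT@1: {A} ∩ {A,T} = {A} (intersection, +0)
KNTW@1: {A} ∪ {G} = {A,G} (union, +1)
KLNTW@1: {A,G} ∪ {C} = {A,C,G} (union, +1)
AKLNTWX@1: {C,G} ∩ {A,C,G} = {C,G} (intersection, +0)
AX@2: {A} ∪ {T} = {A,T} (union, +1)
NT@2: {T} ∪ {C} = {C,T} (union, +1)
KNT@2: {A} ∪ {C,T} = {A,C,T} (union, +1)
KNTW@2: {A,C,T} ∩ {A} = {A} (intersection, +0)
KLNTW@2: {A} ∪ {T} = {A,T} (union, +1)
AKLNTWX@2: {A,T} ∩ {A,T} = {A,T} (intersection, +0)
AX@3: {C} ∪ {G} = {C,G} (union, +1)
NT@3: {C} ∪ {G} = {C,G} (union, +1)
KNT@3: {G} ∩ {C,G} = {G} (intersection, +0)
KNTW@3: {G} ∪ {T} = {G,T} (union, +1)
KLNTW@3: {G,T} ∪ {C} = {C,G,T} (union, +1)
AKLNTWX@3: {C,G} ∩ {C,G,T} = {C,G} (intersection, +0)
AX@4: {A} ∩ {A} = {A} (intersection, +0)
NT@4: {A} ∩ {A} = {A} (intersection, +0)
KNT@4: {A} ∩ {A} = {A} (intersection, +0)
KNTW@4: {A} ∩ {A} = {A} (intersection, +0)
KLNTW@4: {A} ∪ {T} = {A,T} (union, +1)
AKLNTWX@4: {A} ∩ {A,T} = {A} (intersection, +0)
AX@5: {G} ∪ {C} = {C,G} (union, +1)
NT@5: {G} ∪ {A} = {A,G} (union, +1)
KNT@5: {C} ∪ {A,G} = {A,C,G} (union, +1)
KNTW@5: {A,C,G} ∩ {C} = {C} (intersection, +0)
KLNTW@5: {C} ∪ {T} = {C,T} (union, +1)
AKLNTWX@5: {C,G} ∩ {C,T} = {C} (intersection, +0)
AX@6: {C} ∪ {G} = {C,G} (union, +1)
NT@6: {A} ∪ {C} = {A,C} (union, +1)
KNT@6: {C} ∩ {A,C} = {C} (intersection, +0)
KNTW@6: {C} ∩ {C} = {C} (intersection, +0)
KLNTW@6: {C} ∪ {T} = {C,T} (union, +1)
AKLNTWX@6: {C,G} ∩ {C,T} = {C} (intersection, +0)
AX@7: {C} ∪ {G} = {C,G} (union, +1)
NT@7: {G} ∪ {C} = {C,G} (union, +1)
KNT@7: {G} ∩ {C,G} = {G} (intersection, +0)
KNTW@7: {G} ∪ {A} = {A,G} (union, +1)
KLNTW@7: {A,G} ∩ {A} = {A} (intersection, +0)
AKLNTWX@7: {C,G} ∪ {A} = {A,C,G} (union, +1)
per-site changes: [4, 4, 4, 4, 1, 4, 3, 4]; total = 28

3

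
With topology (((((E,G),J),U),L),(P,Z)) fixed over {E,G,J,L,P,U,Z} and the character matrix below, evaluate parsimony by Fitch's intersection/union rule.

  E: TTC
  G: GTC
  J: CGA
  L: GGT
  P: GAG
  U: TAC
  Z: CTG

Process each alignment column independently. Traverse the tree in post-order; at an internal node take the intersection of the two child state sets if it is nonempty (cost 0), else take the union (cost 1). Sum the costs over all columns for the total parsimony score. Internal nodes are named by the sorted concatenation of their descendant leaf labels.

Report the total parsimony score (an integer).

[col 0] EG: children E:{T}, G:{G} ∪→ {G,T}; cost 1
[col 0] EGJ: children EG:{G,T}, J:{C} ∪→ {C,G,T}; cost 1
[col 0] EGJU: children EGJ:{C,G,T}, U:{T} ∩→ {T}; cost 0
[col 0] EGJLU: children EGJU:{T}, L:{G} ∪→ {G,T}; cost 1
[col 0] PZ: children P:{G}, Z:{C} ∪→ {C,G}; cost 1
[col 0] EGJLPUZ: children EGJLU:{G,T}, PZ:{C,G} ∩→ {G}; cost 0
[col 1] EG: children E:{T}, G:{T} ∩→ {T}; cost 0
[col 1] EGJ: children EG:{T}, J:{G} ∪→ {G,T}; cost 1
[col 1] EGJU: children EGJ:{G,T}, U:{A} ∪→ {A,G,T}; cost 1
[col 1] EGJLU: children EGJU:{A,G,T}, L:{G} ∩→ {G}; cost 0
[col 1] PZ: children P:{A}, Z:{T} ∪→ {A,T}; cost 1
[col 1] EGJLPUZ: children EGJLU:{G}, PZ:{A,T} ∪→ {A,G,T}; cost 1
[col 2] EG: children E:{C}, G:{C} ∩→ {C}; cost 0
[col 2] EGJ: children EG:{C}, J:{A} ∪→ {A,C}; cost 1
[col 2] EGJU: children EGJ:{A,C}, U:{C} ∩→ {C}; cost 0
[col 2] EGJLU: children EGJU:{C}, L:{T} ∪→ {C,T}; cost 1
[col 2] PZ: children P:{G}, Z:{G} ∩→ {G}; cost 0
[col 2] EGJLPUZ: children EGJLU:{C,T}, PZ:{G} ∪→ {C,G,T}; cost 1
per-site changes: [4, 4, 3]; total = 11

11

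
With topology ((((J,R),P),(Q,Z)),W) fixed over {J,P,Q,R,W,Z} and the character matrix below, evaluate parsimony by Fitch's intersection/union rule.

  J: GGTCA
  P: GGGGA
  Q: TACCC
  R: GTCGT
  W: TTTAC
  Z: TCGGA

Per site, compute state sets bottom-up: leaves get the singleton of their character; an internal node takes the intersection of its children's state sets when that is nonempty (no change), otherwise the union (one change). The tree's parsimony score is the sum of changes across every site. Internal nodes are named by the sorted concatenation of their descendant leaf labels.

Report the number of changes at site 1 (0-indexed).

4

JR@0: {G} ∩ {G} = {G} (intersection, +0)
JPR@0: {G} ∩ {G} = {G} (intersection, +0)
QZ@0: {T} ∩ {T} = {T} (intersection, +0)
JPQRZ@0: {G} ∪ {T} = {G,T} (union, +1)
JPQRWZ@0: {G,T} ∩ {T} = {T} (intersection, +0)
JR@1: {G} ∪ {T} = {G,T} (union, +1)
JPR@1: {G,T} ∩ {G} = {G} (intersection, +0)
QZ@1: {A} ∪ {C} = {A,C} (union, +1)
JPQRZ@1: {G} ∪ {A,C} = {A,C,G} (union, +1)
JPQRWZ@1: {A,C,G} ∪ {T} = {A,C,G,T} (union, +1)
JR@2: {T} ∪ {C} = {C,T} (union, +1)
JPR@2: {C,T} ∪ {G} = {C,G,T} (union, +1)
QZ@2: {C} ∪ {G} = {C,G} (union, +1)
JPQRZ@2: {C,G,T} ∩ {C,G} = {C,G} (intersection, +0)
JPQRWZ@2: {C,G} ∪ {T} = {C,G,T} (union, +1)
JR@3: {C} ∪ {G} = {C,G} (union, +1)
JPR@3: {C,G} ∩ {G} = {G} (intersection, +0)
QZ@3: {C} ∪ {G} = {C,G} (union, +1)
JPQRZ@3: {G} ∩ {C,G} = {G} (intersection, +0)
JPQRWZ@3: {G} ∪ {A} = {A,G} (union, +1)
JR@4: {A} ∪ {T} = {A,T} (union, +1)
JPR@4: {A,T} ∩ {A} = {A} (intersection, +0)
QZ@4: {C} ∪ {A} = {A,C} (union, +1)
JPQRZ@4: {A} ∩ {A,C} = {A} (intersection, +0)
JPQRWZ@4: {A} ∪ {C} = {A,C} (union, +1)
per-site changes: [1, 4, 4, 3, 3]; total = 15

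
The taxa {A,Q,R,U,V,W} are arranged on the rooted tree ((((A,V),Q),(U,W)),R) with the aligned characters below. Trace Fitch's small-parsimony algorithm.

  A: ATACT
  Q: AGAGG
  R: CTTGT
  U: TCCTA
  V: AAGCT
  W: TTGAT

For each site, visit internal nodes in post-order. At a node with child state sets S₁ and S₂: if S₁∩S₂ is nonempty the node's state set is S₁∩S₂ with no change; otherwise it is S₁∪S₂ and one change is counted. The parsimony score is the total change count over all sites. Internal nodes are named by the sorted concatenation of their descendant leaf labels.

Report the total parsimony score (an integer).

AV@0: {A} ∩ {A} = {A} (intersection, +0)
AQV@0: {A} ∩ {A} = {A} (intersection, +0)
UW@0: {T} ∩ {T} = {T} (intersection, +0)
AQUVW@0: {A} ∪ {T} = {A,T} (union, +1)
AQRUVW@0: {A,T} ∪ {C} = {A,C,T} (union, +1)
AV@1: {T} ∪ {A} = {A,T} (union, +1)
AQV@1: {A,T} ∪ {G} = {A,G,T} (union, +1)
UW@1: {C} ∪ {T} = {C,T} (union, +1)
AQUVW@1: {A,G,T} ∩ {C,T} = {T} (intersection, +0)
AQRUVW@1: {T} ∩ {T} = {T} (intersection, +0)
AV@2: {A} ∪ {G} = {A,G} (union, +1)
AQV@2: {A,G} ∩ {A} = {A} (intersection, +0)
UW@2: {C} ∪ {G} = {C,G} (union, +1)
AQUVW@2: {A} ∪ {C,G} = {A,C,G} (union, +1)
AQRUVW@2: {A,C,G} ∪ {T} = {A,C,G,T} (union, +1)
AV@3: {C} ∩ {C} = {C} (intersection, +0)
AQV@3: {C} ∪ {G} = {C,G} (union, +1)
UW@3: {T} ∪ {A} = {A,T} (union, +1)
AQUVW@3: {C,G} ∪ {A,T} = {A,C,G,T} (union, +1)
AQRUVW@3: {A,C,G,T} ∩ {G} = {G} (intersection, +0)
AV@4: {T} ∩ {T} = {T} (intersection, +0)
AQV@4: {T} ∪ {G} = {G,T} (union, +1)
UW@4: {A} ∪ {T} = {A,T} (union, +1)
AQUVW@4: {G,T} ∩ {A,T} = {T} (intersection, +0)
AQRUVW@4: {T} ∩ {T} = {T} (intersection, +0)
per-site changes: [2, 3, 4, 3, 2]; total = 14

14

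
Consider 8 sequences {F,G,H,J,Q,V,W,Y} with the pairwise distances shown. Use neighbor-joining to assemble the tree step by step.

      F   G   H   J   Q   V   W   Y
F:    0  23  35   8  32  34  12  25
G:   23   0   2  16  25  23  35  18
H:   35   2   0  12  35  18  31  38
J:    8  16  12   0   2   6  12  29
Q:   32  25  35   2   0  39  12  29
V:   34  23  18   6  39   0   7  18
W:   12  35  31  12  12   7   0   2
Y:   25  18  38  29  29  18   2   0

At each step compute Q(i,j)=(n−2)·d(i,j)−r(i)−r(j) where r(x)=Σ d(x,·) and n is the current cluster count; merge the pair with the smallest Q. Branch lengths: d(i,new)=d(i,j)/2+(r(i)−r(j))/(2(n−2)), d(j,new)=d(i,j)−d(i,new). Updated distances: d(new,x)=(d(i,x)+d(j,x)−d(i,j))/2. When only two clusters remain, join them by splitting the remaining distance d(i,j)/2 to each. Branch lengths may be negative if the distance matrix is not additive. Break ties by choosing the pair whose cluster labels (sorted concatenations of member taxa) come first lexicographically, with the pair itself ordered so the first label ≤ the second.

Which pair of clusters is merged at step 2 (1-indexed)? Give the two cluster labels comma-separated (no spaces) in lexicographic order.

iteration 1: select G,H (d=2, Q=-301); attach at lengths (-17/12, 41/12); label the merged cluster GH
  updated: d(F,GH)=28, d(GH,J)=13, d(GH,Q)=29, d(GH,V)=39/2, d(GH,W)=32, d(GH,Y)=27
iteration 2: select J,Q (d=2, Q=-203); attach at lengths (-63/10, 83/10); label the merged cluster JQ
  updated: d(F,JQ)=19, d(GH,JQ)=20, d(JQ,V)=43/2, d(JQ,W)=11, d(JQ,Y)=28
iteration 3: select W,Y (d=2, Q=-156); attach at lengths (-7/2, 11/2); label the merged cluster WY
  updated: d(F,WY)=35/2, d(GH,WY)=57/2, d(JQ,WY)=37/2, d(V,WY)=23/2
iteration 4: select V,WY (d=23/2, Q=-128); attach at lengths (15/2, 4); label the merged cluster VWY
  updated: d(F,VWY)=20, d(GH,VWY)=73/4, d(JQ,VWY)=57/4
iteration 5: select F,JQ (d=19, Q=-329/4); attach at lengths (207/16, 97/16); label the merged cluster FJQ
  updated: d(FJQ,GH)=29/2, d(FJQ,VWY)=61/8
iteration 6: select FJQ,GH (d=29/2, Q=-323/8); attach at lengths (31/16, 201/16); label the merged cluster FGHJQ
  updated: d(FGHJQ,VWY)=91/16
iteration 7: select FGHJQ,VWY (d=91/16); attach at lengths (91/32, 91/32); label the merged cluster FGHJQVWY
final tree: (((F:207/16,(J:-63/10,Q:83/10):97/16):31/16,(G:-17/12,H:41/12):201/16):91/32,(V:15/2,(W:-7/2,Y:11/2):4):91/32)
total length: 907/16

J,Q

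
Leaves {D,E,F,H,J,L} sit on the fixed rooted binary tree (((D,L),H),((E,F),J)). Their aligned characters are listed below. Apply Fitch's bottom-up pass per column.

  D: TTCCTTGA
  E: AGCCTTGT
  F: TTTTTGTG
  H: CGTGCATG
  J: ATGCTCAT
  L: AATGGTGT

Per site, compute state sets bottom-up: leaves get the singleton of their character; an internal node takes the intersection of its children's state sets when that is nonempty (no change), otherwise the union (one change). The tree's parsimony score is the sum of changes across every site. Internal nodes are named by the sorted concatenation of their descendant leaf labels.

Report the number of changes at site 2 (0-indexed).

site 0, node DL: D={T} ∪ L={A} → {A,T} (+1)
site 0, node DHL: DL={A,T} ∪ H={C} → {A,C,T} (+1)
site 0, node EF: E={A} ∪ F={T} → {A,T} (+1)
site 0, node EFJ: EF={A,T} ∩ J={A} → {A} (+0)
site 0, node DEFHJL: DHL={A,C,T} ∩ EFJ={A} → {A} (+0)
site 1, node DL: D={T} ∪ L={A} → {A,T} (+1)
site 1, node DHL: DL={A,T} ∪ H={G} → {A,G,T} (+1)
site 1, node EF: E={G} ∪ F={T} → {G,T} (+1)
site 1, node EFJ: EF={G,T} ∩ J={T} → {T} (+0)
site 1, node DEFHJL: DHL={A,G,T} ∩ EFJ={T} → {T} (+0)
site 2, node DL: D={C} ∪ L={T} → {C,T} (+1)
site 2, node DHL: DL={C,T} ∩ H={T} → {T} (+0)
site 2, node EF: E={C} ∪ F={T} → {C,T} (+1)
site 2, node EFJ: EF={C,T} ∪ J={G} → {C,G,T} (+1)
site 2, node DEFHJL: DHL={T} ∩ EFJ={C,G,T} → {T} (+0)
site 3, node DL: D={C} ∪ L={G} → {C,G} (+1)
site 3, node DHL: DL={C,G} ∩ H={G} → {G} (+0)
site 3, node EF: E={C} ∪ F={T} → {C,T} (+1)
site 3, node EFJ: EF={C,T} ∩ J={C} → {C} (+0)
site 3, node DEFHJL: DHL={G} ∪ EFJ={C} → {C,G} (+1)
site 4, node DL: D={T} ∪ L={G} → {G,T} (+1)
site 4, node DHL: DL={G,T} ∪ H={C} → {C,G,T} (+1)
site 4, node EF: E={T} ∩ F={T} → {T} (+0)
site 4, node EFJ: EF={T} ∩ J={T} → {T} (+0)
site 4, node DEFHJL: DHL={C,G,T} ∩ EFJ={T} → {T} (+0)
site 5, node DL: D={T} ∩ L={T} → {T} (+0)
site 5, node DHL: DL={T} ∪ H={A} → {A,T} (+1)
site 5, node EF: E={T} ∪ F={G} → {G,T} (+1)
site 5, node EFJ: EF={G,T} ∪ J={C} → {C,G,T} (+1)
site 5, node DEFHJL: DHL={A,T} ∩ EFJ={C,G,T} → {T} (+0)
site 6, node DL: D={G} ∩ L={G} → {G} (+0)
site 6, node DHL: DL={G} ∪ H={T} → {G,T} (+1)
site 6, node EF: E={G} ∪ F={T} → {G,T} (+1)
site 6, node EFJ: EF={G,T} ∪ J={A} → {A,G,T} (+1)
site 6, node DEFHJL: DHL={G,T} ∩ EFJ={A,G,T} → {G,T} (+0)
site 7, node DL: D={A} ∪ L={T} → {A,T} (+1)
site 7, node DHL: DL={A,T} ∪ H={G} → {A,G,T} (+1)
site 7, node EF: E={T} ∪ F={G} → {G,T} (+1)
site 7, node EFJ: EF={G,T} ∩ J={T} → {T} (+0)
site 7, node DEFHJL: DHL={A,G,T} ∩ EFJ={T} → {T} (+0)
per-site changes: [3, 3, 3, 3, 2, 3, 3, 3]; total = 23

3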